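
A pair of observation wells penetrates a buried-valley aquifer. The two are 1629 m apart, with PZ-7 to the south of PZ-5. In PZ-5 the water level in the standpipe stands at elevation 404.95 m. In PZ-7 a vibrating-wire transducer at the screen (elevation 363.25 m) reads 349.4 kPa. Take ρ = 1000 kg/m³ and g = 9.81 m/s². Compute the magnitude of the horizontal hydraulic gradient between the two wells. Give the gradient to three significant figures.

Total head at PZ-5: h = 404.95 m (water level in the piezometer is the total head).
Pressure head at PZ-7: ψ = P/(ρg) = 349.4×1000 / (1000 × 9.81) = 35.62 m.
Total head at PZ-7: h = z + ψ = 363.25 + 35.62 = 398.87 m.
Head difference: h(PZ-5) − h(PZ-7) = 404.95 − 398.87 = 6.08 m.
Hydraulic gradient: i = |Δh| / L = 6.08 / 1629 = 0.00373.

i ≈ 0.00373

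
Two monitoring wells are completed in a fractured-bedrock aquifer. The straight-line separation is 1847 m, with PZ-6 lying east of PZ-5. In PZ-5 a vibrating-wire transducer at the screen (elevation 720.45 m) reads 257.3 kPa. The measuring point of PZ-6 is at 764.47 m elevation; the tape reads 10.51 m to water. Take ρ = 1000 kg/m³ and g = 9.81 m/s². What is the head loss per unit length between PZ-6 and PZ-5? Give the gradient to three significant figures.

i ≈ 0.00394 m/m

Pressure head at PZ-5: ψ = P/(ρg) = 257.3×1000 / (1000 × 9.81) = 26.23 m.
Total head at PZ-5: h = z + ψ = 720.45 + 26.23 = 746.68 m.
Total head at PZ-6: h = 764.47 − 10.51 = 753.96 m.
Head difference: h(PZ-5) − h(PZ-6) = 746.68 − 753.96 = -7.28 m.
Hydraulic gradient: i = |Δh| / L = 7.28 / 1847 = 0.00394.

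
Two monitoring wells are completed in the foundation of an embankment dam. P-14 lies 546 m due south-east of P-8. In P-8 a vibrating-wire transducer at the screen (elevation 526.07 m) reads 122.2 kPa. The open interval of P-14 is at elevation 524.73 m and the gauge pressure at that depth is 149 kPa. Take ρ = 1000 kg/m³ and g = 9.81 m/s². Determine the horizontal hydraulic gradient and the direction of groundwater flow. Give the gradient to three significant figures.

i ≈ 0.00255; groundwater flows toward the north-west

Pressure head at P-8: ψ = P/(ρg) = 122.2×1000 / (1000 × 9.81) = 12.46 m.
Total head at P-8: h = z + ψ = 526.07 + 12.46 = 538.53 m.
Pressure head at P-14: ψ = P/(ρg) = 149×1000 / (1000 × 9.81) = 15.19 m.
Total head at P-14: h = z + ψ = 524.73 + 15.19 = 539.92 m.
Head difference: h(P-8) − h(P-14) = 538.53 − 539.92 = -1.39 m.
Hydraulic gradient: i = |Δh| / L = 1.39 / 546 = 0.00255.
Flow is from higher to lower head: from P-14 toward P-8, i.e. toward the north-west.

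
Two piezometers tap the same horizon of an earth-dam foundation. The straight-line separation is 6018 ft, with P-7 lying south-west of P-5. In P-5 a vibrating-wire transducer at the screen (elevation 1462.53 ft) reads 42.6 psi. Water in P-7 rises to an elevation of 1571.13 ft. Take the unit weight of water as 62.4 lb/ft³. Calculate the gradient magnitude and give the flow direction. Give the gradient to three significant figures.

Pressure head at P-5: ψ = 144·P/γ = 144 × 42.6 / 62.4 = 98.31 ft.
Total head at P-5: h = z + ψ = 1462.53 + 98.31 = 1560.84 ft.
Total head at P-7: h = 1571.13 ft (water level in the piezometer is the total head).
Head difference: h(P-5) − h(P-7) = 1560.84 − 1571.13 = -10.29 ft.
Hydraulic gradient: i = |Δh| / L = 10.29 / 6018 = 0.00171.
Flow is from higher to lower head: from P-7 toward P-5, i.e. toward the north-east.

i ≈ 0.00171; groundwater flows toward the north-east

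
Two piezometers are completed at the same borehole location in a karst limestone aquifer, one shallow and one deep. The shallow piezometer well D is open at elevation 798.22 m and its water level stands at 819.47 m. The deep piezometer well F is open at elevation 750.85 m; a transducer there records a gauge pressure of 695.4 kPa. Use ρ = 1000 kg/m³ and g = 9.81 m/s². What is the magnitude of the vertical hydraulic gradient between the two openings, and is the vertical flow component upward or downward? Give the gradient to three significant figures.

|i_v| ≈ 0.0479; vertical flow is upward

Total head at well D: h = 819.47 m (water level in the standpipe).
Pressure head at well F: ψ = P/(ρg) = 695.4×1000 / (1000 × 9.81) = 70.89 m.
Total head at well F: h = z + ψ = 750.85 + 70.89 = 821.74 m.
Δh = h(well D) − h(well F) = 819.47 − 821.74 = -2.27 m.
Vertical separation Δz = 798.22 − 750.85 = 47.37 m.
|i_v| = |Δh| / Δz = 2.27 / 47.37 = 0.0479.
Head is higher in the deep piezometer, so vertical flow is upward (discharge condition).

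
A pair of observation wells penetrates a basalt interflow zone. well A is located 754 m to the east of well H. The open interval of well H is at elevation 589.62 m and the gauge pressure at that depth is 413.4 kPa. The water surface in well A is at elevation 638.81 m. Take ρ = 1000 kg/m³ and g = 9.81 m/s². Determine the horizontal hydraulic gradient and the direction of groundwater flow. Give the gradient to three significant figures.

i ≈ 0.00935; groundwater flows toward the west

Pressure head at well H: ψ = P/(ρg) = 413.4×1000 / (1000 × 9.81) = 42.14 m.
Total head at well H: h = z + ψ = 589.62 + 42.14 = 631.76 m.
Total head at well A: h = 638.81 m (water level in the piezometer is the total head).
Head difference: h(well H) − h(well A) = 631.76 − 638.81 = -7.05 m.
Hydraulic gradient: i = |Δh| / L = 7.05 / 754 = 0.00935.
Flow is from higher to lower head: from well A toward well H, i.e. toward the west.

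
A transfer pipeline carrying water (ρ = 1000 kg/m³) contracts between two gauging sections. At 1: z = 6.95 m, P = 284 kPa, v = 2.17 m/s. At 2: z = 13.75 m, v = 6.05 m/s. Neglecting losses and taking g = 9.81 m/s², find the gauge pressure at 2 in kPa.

Pressure head at 1: ψ₁ = P₁/(ρg) = 284×1000 / (1000 × 9.81) = 28.95 m.
Velocity heads: v₁²/2g = 2.17²/19.62 = 0.240 m; v₂²/2g = 6.05²/19.62 = 1.866 m.
Total head H = z₁ + ψ₁ + v₁²/2g = 6.95 + 28.95 + 0.240 = 36.14 m.
ψ₂ = H − z₂ − v₂²/2g = 36.14 − 13.75 − 1.866 = 20.52 m.
P₂ = ρgψ₂ = 1000 × 9.81 × 20.52 ≈ 201 kPa.

P₂ ≈ 201 kPa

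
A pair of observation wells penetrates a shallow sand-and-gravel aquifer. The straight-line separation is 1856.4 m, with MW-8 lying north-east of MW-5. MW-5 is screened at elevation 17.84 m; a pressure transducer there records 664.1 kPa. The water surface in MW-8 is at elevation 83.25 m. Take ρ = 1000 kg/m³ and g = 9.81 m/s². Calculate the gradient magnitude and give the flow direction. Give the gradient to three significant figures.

Pressure head at MW-5: ψ = P/(ρg) = 664.1×1000 / (1000 × 9.81) = 67.70 m.
Total head at MW-5: h = z + ψ = 17.84 + 67.70 = 85.54 m.
Total head at MW-8: h = 83.25 m (water level in the piezometer is the total head).
Head difference: h(MW-5) − h(MW-8) = 85.54 − 83.25 = 2.29 m.
Hydraulic gradient: i = |Δh| / L = 2.29 / 1856.4 = 0.00123.
Flow is from higher to lower head: from MW-5 toward MW-8, i.e. toward the north-east.

i ≈ 0.00123; groundwater flows toward the north-east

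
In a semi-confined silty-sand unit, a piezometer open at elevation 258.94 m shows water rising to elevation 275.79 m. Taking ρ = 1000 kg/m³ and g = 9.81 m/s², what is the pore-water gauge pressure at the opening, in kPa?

P ≈ 165 kPa

Pressure head ψ = h − z = 275.79 − 258.94 = 16.85 m.
P = ρgψ = 1000 × 9.81 × 16.85 = 165298 Pa ≈ 165 kPa.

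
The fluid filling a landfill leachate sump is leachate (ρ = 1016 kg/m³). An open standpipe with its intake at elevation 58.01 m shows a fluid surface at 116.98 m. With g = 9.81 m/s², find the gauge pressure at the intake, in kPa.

P ≈ 588 kPa

Pressure head ψ = h − z = 116.98 − 58.01 = 58.97 m.
P = ρgψ = 1016 × 9.81 × 58.97 = 587752 Pa ≈ 588 kPa.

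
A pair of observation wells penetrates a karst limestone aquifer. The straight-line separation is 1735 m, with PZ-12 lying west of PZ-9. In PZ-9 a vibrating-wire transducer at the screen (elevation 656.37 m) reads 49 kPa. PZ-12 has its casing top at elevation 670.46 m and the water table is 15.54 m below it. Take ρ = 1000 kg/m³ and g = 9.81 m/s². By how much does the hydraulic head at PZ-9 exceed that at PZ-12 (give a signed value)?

Pressure head at PZ-9: ψ = P/(ρg) = 49×1000 / (1000 × 9.81) = 4.99 m.
Total head at PZ-9: h = z + ψ = 656.37 + 4.99 = 661.36 m.
Total head at PZ-12: h = 670.46 − 15.54 = 654.92 m.
Head difference: h(PZ-9) − h(PZ-12) = 661.36 − 654.92 = 6.44 m.

Δh ≈ 6.44 m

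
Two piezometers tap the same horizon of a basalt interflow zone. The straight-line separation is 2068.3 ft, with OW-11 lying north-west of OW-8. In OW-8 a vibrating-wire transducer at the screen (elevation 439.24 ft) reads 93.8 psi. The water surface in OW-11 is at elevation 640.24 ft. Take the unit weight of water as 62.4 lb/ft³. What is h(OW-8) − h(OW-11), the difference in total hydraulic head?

Pressure head at OW-8: ψ = 144·P/γ = 144 × 93.8 / 62.4 = 216.46 ft.
Total head at OW-8: h = z + ψ = 439.24 + 216.46 = 655.70 ft.
Total head at OW-11: h = 640.24 ft (water level in the piezometer is the total head).
Head difference: h(OW-8) − h(OW-11) = 655.70 − 640.24 = 15.46 ft.

Δh ≈ 15.46 ft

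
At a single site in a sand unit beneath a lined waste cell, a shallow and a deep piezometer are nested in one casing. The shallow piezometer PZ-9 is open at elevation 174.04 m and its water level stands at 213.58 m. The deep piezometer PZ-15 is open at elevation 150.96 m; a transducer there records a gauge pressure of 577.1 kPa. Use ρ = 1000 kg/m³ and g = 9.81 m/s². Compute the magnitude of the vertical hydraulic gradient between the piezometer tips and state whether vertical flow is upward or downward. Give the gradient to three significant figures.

Total head at PZ-9: h = 213.58 m (water level in the standpipe).
Pressure head at PZ-15: ψ = P/(ρg) = 577.1×1000 / (1000 × 9.81) = 58.83 m.
Total head at PZ-15: h = z + ψ = 150.96 + 58.83 = 209.79 m.
Δh = h(PZ-9) − h(PZ-15) = 213.58 − 209.79 = 3.79 m.
Vertical separation Δz = 174.04 − 150.96 = 23.08 m.
|i_v| = |Δh| / Δz = 3.79 / 23.08 = 0.164.
Head is higher in the shallow piezometer, so vertical flow is downward (recharge condition).

|i_v| ≈ 0.164; vertical flow is downward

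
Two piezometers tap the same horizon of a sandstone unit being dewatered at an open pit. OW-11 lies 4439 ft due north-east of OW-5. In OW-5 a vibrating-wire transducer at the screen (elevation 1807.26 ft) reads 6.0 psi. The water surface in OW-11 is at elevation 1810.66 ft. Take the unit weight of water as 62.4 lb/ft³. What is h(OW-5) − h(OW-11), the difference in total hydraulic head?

Δh ≈ 10.45 ft

Pressure head at OW-5: ψ = 144·P/γ = 144 × 6.0 / 62.4 = 13.85 ft.
Total head at OW-5: h = z + ψ = 1807.26 + 13.85 = 1821.11 ft.
Total head at OW-11: h = 1810.66 ft (water level in the piezometer is the total head).
Head difference: h(OW-5) − h(OW-11) = 1821.11 − 1810.66 = 10.45 ft.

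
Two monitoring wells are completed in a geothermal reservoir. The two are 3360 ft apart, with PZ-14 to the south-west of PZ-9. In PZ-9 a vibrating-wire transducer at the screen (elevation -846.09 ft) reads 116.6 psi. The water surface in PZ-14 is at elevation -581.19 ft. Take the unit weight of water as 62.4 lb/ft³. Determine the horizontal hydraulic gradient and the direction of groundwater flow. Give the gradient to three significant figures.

i ≈ 0.00124; groundwater flows toward the south-west

Pressure head at PZ-9: ψ = 144·P/γ = 144 × 116.6 / 62.4 = 269.08 ft.
Total head at PZ-9: h = z + ψ = -846.09 + 269.08 = -577.01 ft.
Total head at PZ-14: h = -581.19 ft (water level in the piezometer is the total head).
Head difference: h(PZ-9) − h(PZ-14) = -577.01 − (-581.19) = 4.18 ft.
Hydraulic gradient: i = |Δh| / L = 4.18 / 3360 = 0.00124.
Flow is from higher to lower head: from PZ-9 toward PZ-14, i.e. toward the south-west.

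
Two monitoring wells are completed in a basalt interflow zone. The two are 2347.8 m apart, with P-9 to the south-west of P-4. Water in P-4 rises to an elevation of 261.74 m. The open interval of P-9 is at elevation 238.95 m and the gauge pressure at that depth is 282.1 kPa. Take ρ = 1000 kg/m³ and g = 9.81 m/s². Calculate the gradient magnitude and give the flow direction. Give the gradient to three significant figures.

i ≈ 0.00254; groundwater flows toward the north-east

Total head at P-4: h = 261.74 m (water level in the piezometer is the total head).
Pressure head at P-9: ψ = P/(ρg) = 282.1×1000 / (1000 × 9.81) = 28.76 m.
Total head at P-9: h = z + ψ = 238.95 + 28.76 = 267.71 m.
Head difference: h(P-4) − h(P-9) = 261.74 − 267.71 = -5.97 m.
Hydraulic gradient: i = |Δh| / L = 5.97 / 2347.8 = 0.00254.
Flow is from higher to lower head: from P-9 toward P-4, i.e. toward the north-east.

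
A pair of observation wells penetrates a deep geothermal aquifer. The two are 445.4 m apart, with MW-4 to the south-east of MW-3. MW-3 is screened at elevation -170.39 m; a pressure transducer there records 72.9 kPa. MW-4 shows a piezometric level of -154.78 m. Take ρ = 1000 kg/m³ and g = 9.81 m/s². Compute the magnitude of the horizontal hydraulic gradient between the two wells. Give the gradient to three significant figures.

i ≈ 0.0184

Pressure head at MW-3: ψ = P/(ρg) = 72.9×1000 / (1000 × 9.81) = 7.43 m.
Total head at MW-3: h = z + ψ = -170.39 + 7.43 = -162.96 m.
Total head at MW-4: h = -154.78 m (water level in the piezometer is the total head).
Head difference: h(MW-3) − h(MW-4) = -162.96 − (-154.78) = -8.18 m.
Hydraulic gradient: i = |Δh| / L = 8.18 / 445.4 = 0.0184.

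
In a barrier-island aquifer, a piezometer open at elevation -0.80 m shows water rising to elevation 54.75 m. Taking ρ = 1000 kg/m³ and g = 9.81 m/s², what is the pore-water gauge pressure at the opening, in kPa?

P ≈ 545 kPa

Pressure head ψ = h − z = 54.75 − (-0.80) = 55.55 m.
P = ρgψ = 1000 × 9.81 × 55.55 = 544946 Pa ≈ 545 kPa.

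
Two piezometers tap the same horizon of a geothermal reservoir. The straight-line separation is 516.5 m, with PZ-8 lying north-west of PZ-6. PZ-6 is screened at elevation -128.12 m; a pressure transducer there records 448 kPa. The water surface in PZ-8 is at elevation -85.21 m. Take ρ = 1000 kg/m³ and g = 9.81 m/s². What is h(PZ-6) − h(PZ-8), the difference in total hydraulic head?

Pressure head at PZ-6: ψ = P/(ρg) = 448×1000 / (1000 × 9.81) = 45.67 m.
Total head at PZ-6: h = z + ψ = -128.12 + 45.67 = -82.45 m.
Total head at PZ-8: h = -85.21 m (water level in the piezometer is the total head).
Head difference: h(PZ-6) − h(PZ-8) = -82.45 − (-85.21) = 2.76 m.

Δh ≈ 2.76 m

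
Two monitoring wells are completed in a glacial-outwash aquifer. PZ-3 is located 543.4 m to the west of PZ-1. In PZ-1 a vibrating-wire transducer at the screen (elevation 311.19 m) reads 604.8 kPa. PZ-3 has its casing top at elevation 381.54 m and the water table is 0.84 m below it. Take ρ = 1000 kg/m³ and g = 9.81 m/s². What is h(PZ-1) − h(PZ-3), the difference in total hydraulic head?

Δh ≈ -7.86 m

Pressure head at PZ-1: ψ = P/(ρg) = 604.8×1000 / (1000 × 9.81) = 61.65 m.
Total head at PZ-1: h = z + ψ = 311.19 + 61.65 = 372.84 m.
Total head at PZ-3: h = 381.54 − 0.84 = 380.70 m.
Head difference: h(PZ-1) − h(PZ-3) = 372.84 − 380.70 = -7.86 m.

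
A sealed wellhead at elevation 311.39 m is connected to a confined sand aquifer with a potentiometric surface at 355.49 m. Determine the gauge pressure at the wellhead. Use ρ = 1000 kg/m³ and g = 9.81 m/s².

P ≈ 433 kPa

Head above the cap: Δh = 355.49 − 311.39 = 44.10 m.
P = ρgΔh = 1000 × 9.81 × 44.10 = 432621 Pa ≈ 433 kPa.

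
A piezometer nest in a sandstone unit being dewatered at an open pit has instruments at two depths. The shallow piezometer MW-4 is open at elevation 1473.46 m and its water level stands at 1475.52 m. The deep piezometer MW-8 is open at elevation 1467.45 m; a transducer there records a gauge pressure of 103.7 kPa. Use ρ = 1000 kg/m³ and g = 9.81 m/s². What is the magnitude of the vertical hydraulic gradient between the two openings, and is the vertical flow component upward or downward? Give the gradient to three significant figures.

|i_v| ≈ 0.416; vertical flow is upward

Total head at MW-4: h = 1475.52 m (water level in the standpipe).
Pressure head at MW-8: ψ = P/(ρg) = 103.7×1000 / (1000 × 9.81) = 10.57 m.
Total head at MW-8: h = z + ψ = 1467.45 + 10.57 = 1478.02 m.
Δh = h(MW-4) − h(MW-8) = 1475.52 − 1478.02 = -2.50 m.
Vertical separation Δz = 1473.46 − 1467.45 = 6.01 m.
|i_v| = |Δh| / Δz = 2.50 / 6.01 = 0.416.
Head is higher in the deep piezometer, so vertical flow is upward (discharge condition).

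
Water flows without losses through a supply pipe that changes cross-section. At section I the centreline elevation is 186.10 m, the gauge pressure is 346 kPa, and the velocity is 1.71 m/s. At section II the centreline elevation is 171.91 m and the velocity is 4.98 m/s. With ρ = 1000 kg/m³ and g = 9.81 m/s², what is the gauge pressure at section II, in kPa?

P₂ ≈ 474 kPa

Pressure head at I: ψ₁ = P₁/(ρg) = 346×1000 / (1000 × 9.81) = 35.27 m.
Velocity heads: v₁²/2g = 1.71²/19.62 = 0.149 m; v₂²/2g = 4.98²/19.62 = 1.264 m.
Total head H = z₁ + ψ₁ + v₁²/2g = 186.10 + 35.27 + 0.149 = 221.52 m.
ψ₂ = H − z₂ − v₂²/2g = 221.52 − 171.91 − 1.264 = 48.35 m.
P₂ = ρgψ₂ = 1000 × 9.81 × 48.35 ≈ 474 kPa.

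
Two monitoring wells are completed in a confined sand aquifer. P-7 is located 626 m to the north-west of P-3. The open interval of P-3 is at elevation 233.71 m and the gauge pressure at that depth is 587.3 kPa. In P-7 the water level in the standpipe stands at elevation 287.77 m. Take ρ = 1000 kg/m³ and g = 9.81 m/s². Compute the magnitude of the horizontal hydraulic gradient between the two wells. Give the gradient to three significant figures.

Pressure head at P-3: ψ = P/(ρg) = 587.3×1000 / (1000 × 9.81) = 59.87 m.
Total head at P-3: h = z + ψ = 233.71 + 59.87 = 293.58 m.
Total head at P-7: h = 287.77 m (water level in the piezometer is the total head).
Head difference: h(P-3) − h(P-7) = 293.58 − 287.77 = 5.81 m.
Hydraulic gradient: i = |Δh| / L = 5.81 / 626 = 0.00928.

i ≈ 0.00928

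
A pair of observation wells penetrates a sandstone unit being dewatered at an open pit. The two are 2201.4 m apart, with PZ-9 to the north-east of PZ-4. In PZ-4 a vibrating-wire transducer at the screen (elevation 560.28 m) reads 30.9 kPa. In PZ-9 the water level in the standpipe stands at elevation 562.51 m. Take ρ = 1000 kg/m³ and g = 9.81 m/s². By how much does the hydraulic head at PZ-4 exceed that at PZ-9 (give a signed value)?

Δh ≈ 0.92 m

Pressure head at PZ-4: ψ = P/(ρg) = 30.9×1000 / (1000 × 9.81) = 3.15 m.
Total head at PZ-4: h = z + ψ = 560.28 + 3.15 = 563.43 m.
Total head at PZ-9: h = 562.51 m (water level in the piezometer is the total head).
Head difference: h(PZ-4) − h(PZ-9) = 563.43 − 562.51 = 0.92 m.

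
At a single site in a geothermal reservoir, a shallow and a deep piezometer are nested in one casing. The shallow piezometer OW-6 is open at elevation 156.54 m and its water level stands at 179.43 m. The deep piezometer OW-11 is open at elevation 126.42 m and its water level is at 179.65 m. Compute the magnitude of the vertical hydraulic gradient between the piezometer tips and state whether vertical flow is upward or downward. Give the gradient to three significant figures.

Total head at OW-6: h = 179.43 m (water level in the standpipe).
Total head at OW-11: h = 179.65 m.
Δh = h(OW-6) − h(OW-11) = 179.43 − 179.65 = -0.22 m.
Vertical separation Δz = 156.54 − 126.42 = 30.12 m.
|i_v| = |Δh| / Δz = 0.22 / 30.12 = 0.00730.
Head is higher in the deep piezometer, so vertical flow is upward (discharge condition).

|i_v| ≈ 0.00730; vertical flow is upward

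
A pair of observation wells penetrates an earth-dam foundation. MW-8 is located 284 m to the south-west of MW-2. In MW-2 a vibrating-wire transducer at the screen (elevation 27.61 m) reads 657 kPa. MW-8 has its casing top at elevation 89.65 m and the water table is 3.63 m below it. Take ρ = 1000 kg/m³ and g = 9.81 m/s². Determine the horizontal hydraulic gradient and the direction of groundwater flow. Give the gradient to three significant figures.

i ≈ 0.0301; groundwater flows toward the south-west

Pressure head at MW-2: ψ = P/(ρg) = 657×1000 / (1000 × 9.81) = 66.97 m.
Total head at MW-2: h = z + ψ = 27.61 + 66.97 = 94.58 m.
Total head at MW-8: h = 89.65 − 3.63 = 86.02 m.
Head difference: h(MW-2) − h(MW-8) = 94.58 − 86.02 = 8.56 m.
Hydraulic gradient: i = |Δh| / L = 8.56 / 284 = 0.0301.
Flow is from higher to lower head: from MW-2 toward MW-8, i.e. toward the south-west.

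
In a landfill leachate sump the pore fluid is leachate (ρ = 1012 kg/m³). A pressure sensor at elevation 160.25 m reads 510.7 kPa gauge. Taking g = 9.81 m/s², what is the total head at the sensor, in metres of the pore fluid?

h ≈ 211.69 m

ψ = P/(ρg) = 510.7×1000 / (1012 × 9.81) = 51.44 m.
h = z + ψ = 160.25 + 51.44 = 211.69 m.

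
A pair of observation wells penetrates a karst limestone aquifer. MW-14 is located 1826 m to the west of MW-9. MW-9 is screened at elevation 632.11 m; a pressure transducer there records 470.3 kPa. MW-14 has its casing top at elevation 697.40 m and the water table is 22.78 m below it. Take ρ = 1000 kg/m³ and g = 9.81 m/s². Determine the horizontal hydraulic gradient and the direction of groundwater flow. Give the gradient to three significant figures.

Pressure head at MW-9: ψ = P/(ρg) = 470.3×1000 / (1000 × 9.81) = 47.94 m.
Total head at MW-9: h = z + ψ = 632.11 + 47.94 = 680.05 m.
Total head at MW-14: h = 697.40 − 22.78 = 674.62 m.
Head difference: h(MW-9) − h(MW-14) = 680.05 − 674.62 = 5.43 m.
Hydraulic gradient: i = |Δh| / L = 5.43 / 1826 = 0.00297.
Flow is from higher to lower head: from MW-9 toward MW-14, i.e. toward the west.

i ≈ 0.00297; groundwater flows toward the west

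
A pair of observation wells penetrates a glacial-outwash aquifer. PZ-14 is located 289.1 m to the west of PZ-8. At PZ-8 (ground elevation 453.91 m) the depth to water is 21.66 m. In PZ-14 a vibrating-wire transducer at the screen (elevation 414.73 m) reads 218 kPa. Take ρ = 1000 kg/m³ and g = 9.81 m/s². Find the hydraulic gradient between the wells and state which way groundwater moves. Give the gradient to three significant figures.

Total head at PZ-8: h = 453.91 − 21.66 = 432.25 m.
Pressure head at PZ-14: ψ = P/(ρg) = 218×1000 / (1000 × 9.81) = 22.22 m.
Total head at PZ-14: h = z + ψ = 414.73 + 22.22 = 436.95 m.
Head difference: h(PZ-8) − h(PZ-14) = 432.25 − 436.95 = -4.70 m.
Hydraulic gradient: i = |Δh| / L = 4.70 / 289.1 = 0.0163.
Flow is from higher to lower head: from PZ-14 toward PZ-8, i.e. toward the east.

i ≈ 0.0163; groundwater flows toward the east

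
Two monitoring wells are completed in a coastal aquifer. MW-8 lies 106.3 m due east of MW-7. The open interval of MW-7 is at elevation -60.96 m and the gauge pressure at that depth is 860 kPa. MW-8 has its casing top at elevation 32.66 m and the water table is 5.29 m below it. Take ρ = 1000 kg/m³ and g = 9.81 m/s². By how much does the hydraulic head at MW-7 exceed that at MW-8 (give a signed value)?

Pressure head at MW-7: ψ = P/(ρg) = 860×1000 / (1000 × 9.81) = 87.67 m.
Total head at MW-7: h = z + ψ = -60.96 + 87.67 = 26.71 m.
Total head at MW-8: h = 32.66 − 5.29 = 27.37 m.
Head difference: h(MW-7) − h(MW-8) = 26.71 − 27.37 = -0.66 m.

Δh ≈ -0.66 m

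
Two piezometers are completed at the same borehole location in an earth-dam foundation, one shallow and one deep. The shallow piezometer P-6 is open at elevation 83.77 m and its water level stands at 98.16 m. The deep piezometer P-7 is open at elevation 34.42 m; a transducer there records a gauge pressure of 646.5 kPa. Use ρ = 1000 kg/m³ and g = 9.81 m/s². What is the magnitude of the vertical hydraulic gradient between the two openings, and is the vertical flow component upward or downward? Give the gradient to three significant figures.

|i_v| ≈ 0.0438; vertical flow is upward

Total head at P-6: h = 98.16 m (water level in the standpipe).
Pressure head at P-7: ψ = P/(ρg) = 646.5×1000 / (1000 × 9.81) = 65.90 m.
Total head at P-7: h = z + ψ = 34.42 + 65.90 = 100.32 m.
Δh = h(P-6) − h(P-7) = 98.16 − 100.32 = -2.16 m.
Vertical separation Δz = 83.77 − 34.42 = 49.35 m.
|i_v| = |Δh| / Δz = 2.16 / 49.35 = 0.0438.
Head is higher in the deep piezometer, so vertical flow is upward (discharge condition).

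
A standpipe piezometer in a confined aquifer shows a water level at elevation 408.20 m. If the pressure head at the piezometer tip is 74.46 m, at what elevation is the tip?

z ≈ 333.74 m

z = h − ψ = 408.20 − 74.46 = 333.74 m.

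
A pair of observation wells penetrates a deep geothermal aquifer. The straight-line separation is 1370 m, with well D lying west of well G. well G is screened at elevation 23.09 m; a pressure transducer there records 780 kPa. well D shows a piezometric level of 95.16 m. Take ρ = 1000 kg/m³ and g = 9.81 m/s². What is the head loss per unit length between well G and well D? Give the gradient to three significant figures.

i ≈ 0.00543 m/m

Pressure head at well G: ψ = P/(ρg) = 780×1000 / (1000 × 9.81) = 79.51 m.
Total head at well G: h = z + ψ = 23.09 + 79.51 = 102.60 m.
Total head at well D: h = 95.16 m (water level in the piezometer is the total head).
Head difference: h(well G) − h(well D) = 102.60 − 95.16 = 7.44 m.
Hydraulic gradient: i = |Δh| / L = 7.44 / 1370 = 0.00543.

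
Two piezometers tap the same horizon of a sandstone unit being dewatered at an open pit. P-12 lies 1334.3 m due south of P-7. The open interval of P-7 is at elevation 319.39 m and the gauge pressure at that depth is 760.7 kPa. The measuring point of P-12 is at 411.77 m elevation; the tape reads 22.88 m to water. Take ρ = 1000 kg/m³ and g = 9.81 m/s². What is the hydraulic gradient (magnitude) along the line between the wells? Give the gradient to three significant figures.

i ≈ 0.00603

Pressure head at P-7: ψ = P/(ρg) = 760.7×1000 / (1000 × 9.81) = 77.54 m.
Total head at P-7: h = z + ψ = 319.39 + 77.54 = 396.93 m.
Total head at P-12: h = 411.77 − 22.88 = 388.89 m.
Head difference: h(P-7) − h(P-12) = 396.93 − 388.89 = 8.04 m.
Hydraulic gradient: i = |Δh| / L = 8.04 / 1334.3 = 0.00603.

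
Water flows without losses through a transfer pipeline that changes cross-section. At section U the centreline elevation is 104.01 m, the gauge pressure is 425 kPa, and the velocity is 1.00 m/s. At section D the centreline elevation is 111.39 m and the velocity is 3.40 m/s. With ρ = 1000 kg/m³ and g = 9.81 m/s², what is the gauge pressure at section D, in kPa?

Pressure head at U: ψ₁ = P₁/(ρg) = 425×1000 / (1000 × 9.81) = 43.32 m.
Velocity heads: v₁²/2g = 1.00²/19.62 = 0.051 m; v₂²/2g = 3.40²/19.62 = 0.589 m.
Total head H = z₁ + ψ₁ + v₁²/2g = 104.01 + 43.32 + 0.051 = 147.38 m.
ψ₂ = H − z₂ − v₂²/2g = 147.38 − 111.39 − 0.589 = 35.40 m.
P₂ = ρgψ₂ = 1000 × 9.81 × 35.40 ≈ 347 kPa.

P₂ ≈ 347 kPa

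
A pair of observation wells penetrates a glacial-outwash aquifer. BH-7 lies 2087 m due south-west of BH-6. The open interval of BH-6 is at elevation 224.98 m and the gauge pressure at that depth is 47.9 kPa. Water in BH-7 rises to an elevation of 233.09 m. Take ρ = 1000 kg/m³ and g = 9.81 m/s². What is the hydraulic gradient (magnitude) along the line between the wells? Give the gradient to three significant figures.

Pressure head at BH-6: ψ = P/(ρg) = 47.9×1000 / (1000 × 9.81) = 4.88 m.
Total head at BH-6: h = z + ψ = 224.98 + 4.88 = 229.86 m.
Total head at BH-7: h = 233.09 m (water level in the piezometer is the total head).
Head difference: h(BH-6) − h(BH-7) = 229.86 − 233.09 = -3.23 m.
Hydraulic gradient: i = |Δh| / L = 3.23 / 2087 = 0.00155.

i ≈ 0.00155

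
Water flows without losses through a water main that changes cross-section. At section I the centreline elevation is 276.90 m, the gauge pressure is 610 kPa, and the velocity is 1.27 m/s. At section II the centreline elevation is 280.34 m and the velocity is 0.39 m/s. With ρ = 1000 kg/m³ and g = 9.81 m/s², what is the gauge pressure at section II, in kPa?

Pressure head at I: ψ₁ = P₁/(ρg) = 610×1000 / (1000 × 9.81) = 62.18 m.
Velocity heads: v₁²/2g = 1.27²/19.62 = 0.082 m; v₂²/2g = 0.39²/19.62 = 0.008 m.
Total head H = z₁ + ψ₁ + v₁²/2g = 276.90 + 62.18 + 0.082 = 339.16 m.
ψ₂ = H − z₂ − v₂²/2g = 339.16 − 280.34 − 0.008 = 58.81 m.
P₂ = ρgψ₂ = 1000 × 9.81 × 58.81 ≈ 577 kPa.

P₂ ≈ 577 kPa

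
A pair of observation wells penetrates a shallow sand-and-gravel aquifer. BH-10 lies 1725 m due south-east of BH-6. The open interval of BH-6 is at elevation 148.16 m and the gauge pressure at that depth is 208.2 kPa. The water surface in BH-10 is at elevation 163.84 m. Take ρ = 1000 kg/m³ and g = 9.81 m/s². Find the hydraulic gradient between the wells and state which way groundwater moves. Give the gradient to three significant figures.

Pressure head at BH-6: ψ = P/(ρg) = 208.2×1000 / (1000 × 9.81) = 21.22 m.
Total head at BH-6: h = z + ψ = 148.16 + 21.22 = 169.38 m.
Total head at BH-10: h = 163.84 m (water level in the piezometer is the total head).
Head difference: h(BH-6) − h(BH-10) = 169.38 − 163.84 = 5.54 m.
Hydraulic gradient: i = |Δh| / L = 5.54 / 1725 = 0.00321.
Flow is from higher to lower head: from BH-6 toward BH-10, i.e. toward the south-east.

i ≈ 0.00321; groundwater flows toward the south-east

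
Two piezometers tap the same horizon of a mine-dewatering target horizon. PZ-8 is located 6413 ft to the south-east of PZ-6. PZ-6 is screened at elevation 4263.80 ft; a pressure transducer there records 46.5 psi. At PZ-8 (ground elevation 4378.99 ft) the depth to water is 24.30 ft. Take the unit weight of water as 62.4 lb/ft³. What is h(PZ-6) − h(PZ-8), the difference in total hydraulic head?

Δh ≈ 16.42 ft

Pressure head at PZ-6: ψ = 144·P/γ = 144 × 46.5 / 62.4 = 107.31 ft.
Total head at PZ-6: h = z + ψ = 4263.80 + 107.31 = 4371.11 ft.
Total head at PZ-8: h = 4378.99 − 24.30 = 4354.69 ft.
Head difference: h(PZ-6) − h(PZ-8) = 4371.11 − 4354.69 = 16.42 ft.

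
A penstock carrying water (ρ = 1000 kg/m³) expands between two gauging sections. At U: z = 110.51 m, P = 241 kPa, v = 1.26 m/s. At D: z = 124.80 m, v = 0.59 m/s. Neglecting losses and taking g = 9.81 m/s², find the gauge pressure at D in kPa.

Pressure head at U: ψ₁ = P₁/(ρg) = 241×1000 / (1000 × 9.81) = 24.57 m.
Velocity heads: v₁²/2g = 1.26²/19.62 = 0.081 m; v₂²/2g = 0.59²/19.62 = 0.018 m.
Total head H = z₁ + ψ₁ + v₁²/2g = 110.51 + 24.57 + 0.081 = 135.16 m.
ψ₂ = H − z₂ − v₂²/2g = 135.16 − 124.80 − 0.018 = 10.34 m.
P₂ = ρgψ₂ = 1000 × 9.81 × 10.34 ≈ 101 kPa.

P₂ ≈ 101 kPa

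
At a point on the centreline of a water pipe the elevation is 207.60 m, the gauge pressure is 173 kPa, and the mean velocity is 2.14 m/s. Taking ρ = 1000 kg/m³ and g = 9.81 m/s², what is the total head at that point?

Pressure head ψ = P/(ρg) = 173×1000 / (1000 × 9.81) = 17.64 m.
Velocity head = v²/(2g) = 2.14² / (2 × 9.81) = 0.233 m.
h = z + ψ + v²/(2g) = 207.60 + 17.64 + 0.233 = 225.47 m.

h ≈ 225.47 m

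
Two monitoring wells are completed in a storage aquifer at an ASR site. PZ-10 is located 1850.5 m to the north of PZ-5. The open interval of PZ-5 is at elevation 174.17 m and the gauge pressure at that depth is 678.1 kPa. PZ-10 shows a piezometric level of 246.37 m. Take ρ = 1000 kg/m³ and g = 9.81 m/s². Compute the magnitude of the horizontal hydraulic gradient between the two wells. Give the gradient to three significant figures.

i ≈ 0.00166

Pressure head at PZ-5: ψ = P/(ρg) = 678.1×1000 / (1000 × 9.81) = 69.12 m.
Total head at PZ-5: h = z + ψ = 174.17 + 69.12 = 243.29 m.
Total head at PZ-10: h = 246.37 m (water level in the piezometer is the total head).
Head difference: h(PZ-5) − h(PZ-10) = 243.29 − 246.37 = -3.08 m.
Hydraulic gradient: i = |Δh| / L = 3.08 / 1850.5 = 0.00166.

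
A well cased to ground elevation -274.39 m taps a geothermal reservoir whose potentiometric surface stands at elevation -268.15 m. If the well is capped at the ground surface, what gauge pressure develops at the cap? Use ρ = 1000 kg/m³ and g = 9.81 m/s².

Head above the cap: Δh = -268.15 − (-274.39) = 6.24 m.
P = ρgΔh = 1000 × 9.81 × 6.24 = 61214 Pa ≈ 61.2 kPa.

P ≈ 61.2 kPa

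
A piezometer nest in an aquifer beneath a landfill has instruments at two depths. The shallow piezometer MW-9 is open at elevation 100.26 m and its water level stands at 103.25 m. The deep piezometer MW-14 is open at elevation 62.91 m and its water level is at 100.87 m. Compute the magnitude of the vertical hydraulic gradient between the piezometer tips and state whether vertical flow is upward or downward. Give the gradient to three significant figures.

|i_v| ≈ 0.0637; vertical flow is downward

Total head at MW-9: h = 103.25 m (water level in the standpipe).
Total head at MW-14: h = 100.87 m.
Δh = h(MW-9) − h(MW-14) = 103.25 − 100.87 = 2.38 m.
Vertical separation Δz = 100.26 − 62.91 = 37.35 m.
|i_v| = |Δh| / Δz = 2.38 / 37.35 = 0.0637.
Head is higher in the shallow piezometer, so vertical flow is downward (recharge condition).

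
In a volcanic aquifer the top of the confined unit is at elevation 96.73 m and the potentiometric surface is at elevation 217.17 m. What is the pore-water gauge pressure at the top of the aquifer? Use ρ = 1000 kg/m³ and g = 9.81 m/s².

Pressure head at the aquifer top: ψ = h − z = 217.17 − 96.73 = 120.44 m.
P = ρgψ = 1000 × 9.81 × 120.44 = 1181516 Pa ≈ 1180 kPa.

P ≈ 1180 kPa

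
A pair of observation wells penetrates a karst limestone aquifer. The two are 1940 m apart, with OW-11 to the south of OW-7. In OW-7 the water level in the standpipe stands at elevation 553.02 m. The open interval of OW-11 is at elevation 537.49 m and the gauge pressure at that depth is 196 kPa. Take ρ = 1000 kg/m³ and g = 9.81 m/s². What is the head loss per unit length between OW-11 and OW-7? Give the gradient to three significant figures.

i ≈ 0.00229 m/m

Total head at OW-7: h = 553.02 m (water level in the piezometer is the total head).
Pressure head at OW-11: ψ = P/(ρg) = 196×1000 / (1000 × 9.81) = 19.98 m.
Total head at OW-11: h = z + ψ = 537.49 + 19.98 = 557.47 m.
Head difference: h(OW-7) − h(OW-11) = 553.02 − 557.47 = -4.45 m.
Hydraulic gradient: i = |Δh| / L = 4.45 / 1940 = 0.00229.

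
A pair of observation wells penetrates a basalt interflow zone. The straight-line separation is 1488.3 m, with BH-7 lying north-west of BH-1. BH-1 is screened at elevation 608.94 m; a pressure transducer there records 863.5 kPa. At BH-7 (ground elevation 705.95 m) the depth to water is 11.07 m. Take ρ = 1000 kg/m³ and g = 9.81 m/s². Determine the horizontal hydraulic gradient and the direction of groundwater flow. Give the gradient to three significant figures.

Pressure head at BH-1: ψ = P/(ρg) = 863.5×1000 / (1000 × 9.81) = 88.02 m.
Total head at BH-1: h = z + ψ = 608.94 + 88.02 = 696.96 m.
Total head at BH-7: h = 705.95 − 11.07 = 694.88 m.
Head difference: h(BH-1) − h(BH-7) = 696.96 − 694.88 = 2.08 m.
Hydraulic gradient: i = |Δh| / L = 2.08 / 1488.3 = 0.00140.
Flow is from higher to lower head: from BH-1 toward BH-7, i.e. toward the north-west.

i ≈ 0.00140; groundwater flows toward the north-west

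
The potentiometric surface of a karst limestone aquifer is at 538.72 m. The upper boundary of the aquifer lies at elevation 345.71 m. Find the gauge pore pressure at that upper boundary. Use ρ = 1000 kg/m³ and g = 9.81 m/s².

Pressure head at the aquifer top: ψ = h − z = 538.72 − 345.71 = 193.01 m.
P = ρgψ = 1000 × 9.81 × 193.01 = 1893428 Pa ≈ 1890 kPa.

P ≈ 1890 kPa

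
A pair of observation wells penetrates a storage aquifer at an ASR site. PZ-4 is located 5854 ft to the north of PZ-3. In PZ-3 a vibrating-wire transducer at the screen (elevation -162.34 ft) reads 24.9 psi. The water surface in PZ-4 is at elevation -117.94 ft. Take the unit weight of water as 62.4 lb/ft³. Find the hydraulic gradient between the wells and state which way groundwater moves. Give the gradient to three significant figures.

Pressure head at PZ-3: ψ = 144·P/γ = 144 × 24.9 / 62.4 = 57.46 ft.
Total head at PZ-3: h = z + ψ = -162.34 + 57.46 = -104.88 ft.
Total head at PZ-4: h = -117.94 ft (water level in the piezometer is the total head).
Head difference: h(PZ-3) − h(PZ-4) = -104.88 − (-117.94) = 13.06 ft.
Hydraulic gradient: i = |Δh| / L = 13.06 / 5854 = 0.00223.
Flow is from higher to lower head: from PZ-3 toward PZ-4, i.e. toward the north.

i ≈ 0.00223; groundwater flows toward the north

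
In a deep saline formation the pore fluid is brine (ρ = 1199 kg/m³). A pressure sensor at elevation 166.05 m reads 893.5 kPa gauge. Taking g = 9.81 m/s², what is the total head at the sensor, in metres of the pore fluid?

ψ = P/(ρg) = 893.5×1000 / (1199 × 9.81) = 75.96 m.
h = z + ψ = 166.05 + 75.96 = 242.01 m.

h ≈ 242.01 m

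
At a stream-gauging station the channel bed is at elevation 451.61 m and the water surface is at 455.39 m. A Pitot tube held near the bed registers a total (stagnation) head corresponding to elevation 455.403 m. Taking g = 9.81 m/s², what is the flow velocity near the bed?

Near the bed, under hydrostatic conditions, the piezometric head (z + ψ) equals the free-surface elevation, 455.39 m.
Velocity head = total − piezometric = 455.403 − 455.39 = 0.013 m.
v = √(2g·h_v) = √(2 × 9.81 × 0.013) = 0.505 m/s.

v ≈ 0.505 m/s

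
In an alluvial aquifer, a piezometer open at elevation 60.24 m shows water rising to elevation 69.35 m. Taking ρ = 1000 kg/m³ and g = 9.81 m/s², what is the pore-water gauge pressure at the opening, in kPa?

P ≈ 89.4 kPa

Pressure head ψ = h − z = 69.35 − 60.24 = 9.11 m.
P = ρgψ = 1000 × 9.81 × 9.11 = 89369 Pa ≈ 89.4 kPa.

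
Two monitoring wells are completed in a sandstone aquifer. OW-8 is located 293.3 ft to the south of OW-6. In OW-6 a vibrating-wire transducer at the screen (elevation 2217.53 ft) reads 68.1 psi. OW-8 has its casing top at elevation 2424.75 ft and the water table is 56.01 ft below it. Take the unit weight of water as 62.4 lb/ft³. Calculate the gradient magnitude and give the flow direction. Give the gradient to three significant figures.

Pressure head at OW-6: ψ = 144·P/γ = 144 × 68.1 / 62.4 = 157.15 ft.
Total head at OW-6: h = z + ψ = 2217.53 + 157.15 = 2374.68 ft.
Total head at OW-8: h = 2424.75 − 56.01 = 2368.74 ft.
Head difference: h(OW-6) − h(OW-8) = 2374.68 − 2368.74 = 5.94 ft.
Hydraulic gradient: i = |Δh| / L = 5.94 / 293.3 = 0.0203.
Flow is from higher to lower head: from OW-6 toward OW-8, i.e. toward the south.

i ≈ 0.0203; groundwater flows toward the south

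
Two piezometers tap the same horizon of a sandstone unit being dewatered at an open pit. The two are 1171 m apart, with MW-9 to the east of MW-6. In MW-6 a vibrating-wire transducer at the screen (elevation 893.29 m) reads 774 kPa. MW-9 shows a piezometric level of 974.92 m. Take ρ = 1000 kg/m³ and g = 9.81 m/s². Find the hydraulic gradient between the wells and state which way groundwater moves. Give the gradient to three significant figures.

i ≈ 0.00233; groundwater flows toward the west

Pressure head at MW-6: ψ = P/(ρg) = 774×1000 / (1000 × 9.81) = 78.90 m.
Total head at MW-6: h = z + ψ = 893.29 + 78.90 = 972.19 m.
Total head at MW-9: h = 974.92 m (water level in the piezometer is the total head).
Head difference: h(MW-6) − h(MW-9) = 972.19 − 974.92 = -2.73 m.
Hydraulic gradient: i = |Δh| / L = 2.73 / 1171 = 0.00233.
Flow is from higher to lower head: from MW-9 toward MW-6, i.e. toward the west.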